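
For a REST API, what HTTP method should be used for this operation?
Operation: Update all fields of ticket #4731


GET = read, POST = create, PUT = update/replace, DELETE = remove
This operation is an update/replace.
PUT


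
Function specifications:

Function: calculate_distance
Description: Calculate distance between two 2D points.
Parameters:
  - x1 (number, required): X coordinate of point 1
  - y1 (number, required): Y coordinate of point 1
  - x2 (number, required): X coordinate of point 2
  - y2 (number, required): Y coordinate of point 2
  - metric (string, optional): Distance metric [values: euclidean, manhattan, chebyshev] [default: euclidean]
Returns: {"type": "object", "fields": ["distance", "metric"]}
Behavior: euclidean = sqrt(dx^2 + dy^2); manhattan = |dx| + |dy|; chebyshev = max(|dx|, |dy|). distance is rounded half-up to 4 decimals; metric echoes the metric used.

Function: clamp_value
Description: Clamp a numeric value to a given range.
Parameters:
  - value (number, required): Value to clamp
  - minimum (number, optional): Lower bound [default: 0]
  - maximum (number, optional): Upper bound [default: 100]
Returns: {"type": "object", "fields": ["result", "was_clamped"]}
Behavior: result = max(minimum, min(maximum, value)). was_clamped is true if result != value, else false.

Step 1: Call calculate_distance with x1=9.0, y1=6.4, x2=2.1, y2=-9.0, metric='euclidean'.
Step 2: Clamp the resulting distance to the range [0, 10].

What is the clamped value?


Step 1: calculate_distance (euclidean)
  |dx| = |2.1 - 9| = 6.9; |dy| = |-9 - 6.4| = 15.4
  euclidean: sqrt(6.9^2 + 15.4^2) = sqrt(284.77) = 16.87513
  Round to 4 decimals: 16.8751
  -> distance = 16.8751
Step 2: clamp_value(value=16.8751, minimum=0, maximum=10)
  result = max(0, min(10, 16.8751)) = max(0, 10) = 10
  was_clamped = (10 != 16.8751) = true
  -> result = 10
10


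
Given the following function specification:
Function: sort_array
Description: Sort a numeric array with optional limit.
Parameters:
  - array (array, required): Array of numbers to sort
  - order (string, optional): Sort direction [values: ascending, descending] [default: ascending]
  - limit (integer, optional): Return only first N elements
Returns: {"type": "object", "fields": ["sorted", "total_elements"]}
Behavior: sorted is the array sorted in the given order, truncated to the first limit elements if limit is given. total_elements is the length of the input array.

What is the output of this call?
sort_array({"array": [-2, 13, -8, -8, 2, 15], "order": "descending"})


sorted descending: [15, 13, 2, -2, -8, -8]
total_elements = len(input) = 6
Output:
{"sorted": [15, 13, 2, -2, -8, -8], "total_elements": 6}


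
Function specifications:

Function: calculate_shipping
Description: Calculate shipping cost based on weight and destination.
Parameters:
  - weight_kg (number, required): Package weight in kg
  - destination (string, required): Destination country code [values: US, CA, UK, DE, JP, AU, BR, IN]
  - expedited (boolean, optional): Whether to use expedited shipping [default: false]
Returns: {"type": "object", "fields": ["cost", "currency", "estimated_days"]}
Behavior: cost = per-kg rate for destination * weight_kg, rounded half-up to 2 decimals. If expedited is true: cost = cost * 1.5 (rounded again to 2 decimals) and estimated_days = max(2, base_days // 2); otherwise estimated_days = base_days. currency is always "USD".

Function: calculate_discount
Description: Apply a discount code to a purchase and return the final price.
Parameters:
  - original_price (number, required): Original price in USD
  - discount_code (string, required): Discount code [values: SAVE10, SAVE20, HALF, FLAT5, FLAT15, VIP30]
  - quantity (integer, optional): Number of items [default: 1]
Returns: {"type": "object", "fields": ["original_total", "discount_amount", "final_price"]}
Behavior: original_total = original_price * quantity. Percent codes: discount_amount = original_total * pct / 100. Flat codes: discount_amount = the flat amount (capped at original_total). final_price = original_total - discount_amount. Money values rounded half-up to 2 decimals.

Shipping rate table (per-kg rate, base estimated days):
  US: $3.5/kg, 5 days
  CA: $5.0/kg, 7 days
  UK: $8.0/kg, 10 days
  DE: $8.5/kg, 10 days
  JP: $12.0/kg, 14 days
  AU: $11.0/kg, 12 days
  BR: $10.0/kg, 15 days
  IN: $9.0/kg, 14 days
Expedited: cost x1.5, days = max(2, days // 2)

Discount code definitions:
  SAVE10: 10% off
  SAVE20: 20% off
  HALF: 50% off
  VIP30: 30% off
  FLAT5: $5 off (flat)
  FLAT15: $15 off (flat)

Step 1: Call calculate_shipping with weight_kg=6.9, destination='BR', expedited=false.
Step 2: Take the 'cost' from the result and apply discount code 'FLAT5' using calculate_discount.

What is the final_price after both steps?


Step 1: calculate_shipping(weight_kg=6.9, destination=BR, expedited=false)
  Rate for BR: $10.0/kg, base 15 days
  cost = 10.0 * 6.9 = 69 -> 69.00
  expedited not set/false: estimated_days = 15
  -> cost = 69.00 USD
Step 2: calculate_discount(original_price=69.0, discount_code=FLAT5, quantity=1)
  original_total = 69.0 * 1 = 69.00
  FLAT5 = $5 flat: discount_amount = min(5.00, 69.00) = 5.00
  final_price = 69.00 - 5.00 = 64.00
  -> final_price = 64.00
$64.00


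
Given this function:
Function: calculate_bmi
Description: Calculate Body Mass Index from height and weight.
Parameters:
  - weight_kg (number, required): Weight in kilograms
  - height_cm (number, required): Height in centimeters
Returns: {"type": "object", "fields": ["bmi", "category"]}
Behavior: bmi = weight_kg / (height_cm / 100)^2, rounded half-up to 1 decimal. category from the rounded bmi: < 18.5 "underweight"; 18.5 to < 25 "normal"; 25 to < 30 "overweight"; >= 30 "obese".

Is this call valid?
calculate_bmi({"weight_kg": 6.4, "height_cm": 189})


Checking all required parameters present and types match... All valid.
Valid


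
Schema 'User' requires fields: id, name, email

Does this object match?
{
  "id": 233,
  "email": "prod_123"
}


Checking required fields...
Missing: name
Invalid - missing required field 'name'


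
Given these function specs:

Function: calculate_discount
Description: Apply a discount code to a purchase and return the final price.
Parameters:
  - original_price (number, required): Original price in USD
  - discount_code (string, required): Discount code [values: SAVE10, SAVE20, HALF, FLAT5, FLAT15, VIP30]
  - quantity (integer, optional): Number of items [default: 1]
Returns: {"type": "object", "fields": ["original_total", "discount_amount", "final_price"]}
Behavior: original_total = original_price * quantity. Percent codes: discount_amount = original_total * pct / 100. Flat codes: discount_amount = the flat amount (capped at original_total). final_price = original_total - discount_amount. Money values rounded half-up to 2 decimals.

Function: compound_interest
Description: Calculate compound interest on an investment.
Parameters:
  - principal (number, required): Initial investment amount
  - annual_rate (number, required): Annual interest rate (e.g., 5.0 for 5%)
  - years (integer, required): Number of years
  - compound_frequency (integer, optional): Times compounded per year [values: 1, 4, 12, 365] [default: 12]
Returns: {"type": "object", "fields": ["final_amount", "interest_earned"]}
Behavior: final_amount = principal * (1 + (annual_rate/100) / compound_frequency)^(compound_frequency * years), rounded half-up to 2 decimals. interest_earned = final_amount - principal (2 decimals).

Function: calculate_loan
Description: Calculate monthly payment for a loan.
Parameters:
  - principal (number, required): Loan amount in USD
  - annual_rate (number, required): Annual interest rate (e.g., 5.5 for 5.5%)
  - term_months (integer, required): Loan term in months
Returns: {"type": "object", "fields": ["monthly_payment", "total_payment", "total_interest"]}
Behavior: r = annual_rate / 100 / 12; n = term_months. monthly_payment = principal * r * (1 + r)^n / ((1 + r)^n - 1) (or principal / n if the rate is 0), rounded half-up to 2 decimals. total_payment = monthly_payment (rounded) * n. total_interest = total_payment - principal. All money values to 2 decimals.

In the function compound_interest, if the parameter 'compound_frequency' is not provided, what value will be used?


The compound_interest spec declares:
  - compound_frequency (integer, optional): Times compounded per year [values: 1, 4, 12, 365] [default: 12]
Default:
12


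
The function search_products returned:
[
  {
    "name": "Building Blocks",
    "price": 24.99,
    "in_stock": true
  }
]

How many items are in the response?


Items: Building Blocks
1


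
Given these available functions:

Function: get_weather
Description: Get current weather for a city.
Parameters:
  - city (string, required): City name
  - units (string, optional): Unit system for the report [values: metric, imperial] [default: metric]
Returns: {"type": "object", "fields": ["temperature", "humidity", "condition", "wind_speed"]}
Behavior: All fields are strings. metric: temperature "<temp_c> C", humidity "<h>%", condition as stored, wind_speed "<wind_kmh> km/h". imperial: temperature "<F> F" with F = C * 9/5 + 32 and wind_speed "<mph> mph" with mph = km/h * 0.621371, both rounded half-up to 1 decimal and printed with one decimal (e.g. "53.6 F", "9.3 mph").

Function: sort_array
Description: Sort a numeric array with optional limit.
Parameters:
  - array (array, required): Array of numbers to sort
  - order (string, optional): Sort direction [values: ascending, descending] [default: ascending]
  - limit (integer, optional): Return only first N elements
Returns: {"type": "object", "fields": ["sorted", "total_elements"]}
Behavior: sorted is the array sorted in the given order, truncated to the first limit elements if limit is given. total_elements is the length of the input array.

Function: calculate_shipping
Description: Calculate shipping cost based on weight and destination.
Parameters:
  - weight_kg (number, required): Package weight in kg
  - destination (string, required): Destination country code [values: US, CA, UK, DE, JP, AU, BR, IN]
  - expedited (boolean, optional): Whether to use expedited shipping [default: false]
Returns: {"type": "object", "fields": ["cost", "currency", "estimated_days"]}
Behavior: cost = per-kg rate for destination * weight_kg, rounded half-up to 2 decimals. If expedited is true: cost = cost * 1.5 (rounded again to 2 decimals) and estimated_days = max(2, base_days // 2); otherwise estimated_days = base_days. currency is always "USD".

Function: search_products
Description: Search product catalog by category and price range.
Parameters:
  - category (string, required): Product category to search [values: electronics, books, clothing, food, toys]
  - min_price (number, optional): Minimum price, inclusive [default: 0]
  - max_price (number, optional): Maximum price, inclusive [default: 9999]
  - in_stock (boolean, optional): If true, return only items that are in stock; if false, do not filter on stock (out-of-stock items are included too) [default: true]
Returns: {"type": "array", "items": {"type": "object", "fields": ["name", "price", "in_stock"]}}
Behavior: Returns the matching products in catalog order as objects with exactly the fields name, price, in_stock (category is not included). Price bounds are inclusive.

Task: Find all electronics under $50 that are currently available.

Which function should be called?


The task needs a function whose description is: Search product catalog by category and price range.
search_products


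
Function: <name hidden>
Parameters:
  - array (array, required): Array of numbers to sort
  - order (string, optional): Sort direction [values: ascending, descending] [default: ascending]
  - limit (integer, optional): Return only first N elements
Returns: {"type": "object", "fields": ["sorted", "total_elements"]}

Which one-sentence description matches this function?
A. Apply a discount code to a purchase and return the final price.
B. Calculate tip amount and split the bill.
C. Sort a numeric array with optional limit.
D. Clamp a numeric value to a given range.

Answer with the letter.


Parameters array, order, limit and return ["sorted", "total_elements"] fit: Sort a numeric array with optional limit.
C


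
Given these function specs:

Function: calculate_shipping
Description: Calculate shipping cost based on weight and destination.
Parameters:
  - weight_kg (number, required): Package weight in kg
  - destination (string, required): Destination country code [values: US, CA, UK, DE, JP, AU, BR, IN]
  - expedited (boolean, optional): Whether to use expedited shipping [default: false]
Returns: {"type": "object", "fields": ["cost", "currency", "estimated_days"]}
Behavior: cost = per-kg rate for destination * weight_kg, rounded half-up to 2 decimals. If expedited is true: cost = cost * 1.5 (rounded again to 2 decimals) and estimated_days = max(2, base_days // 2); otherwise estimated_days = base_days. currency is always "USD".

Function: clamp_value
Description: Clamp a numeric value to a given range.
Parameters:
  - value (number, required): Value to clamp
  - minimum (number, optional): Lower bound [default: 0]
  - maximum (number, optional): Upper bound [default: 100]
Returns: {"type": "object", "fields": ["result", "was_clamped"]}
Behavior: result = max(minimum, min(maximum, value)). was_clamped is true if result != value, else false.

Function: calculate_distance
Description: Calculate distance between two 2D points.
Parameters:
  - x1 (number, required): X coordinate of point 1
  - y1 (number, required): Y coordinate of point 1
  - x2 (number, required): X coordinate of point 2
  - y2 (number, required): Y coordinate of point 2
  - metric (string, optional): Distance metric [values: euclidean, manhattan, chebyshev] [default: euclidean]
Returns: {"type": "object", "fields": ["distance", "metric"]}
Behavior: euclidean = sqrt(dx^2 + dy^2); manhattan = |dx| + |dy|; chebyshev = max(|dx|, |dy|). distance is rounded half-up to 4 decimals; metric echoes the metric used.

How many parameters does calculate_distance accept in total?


Parameters of calculate_distance: x1 (required), y1 (required), x2 (required), y2 (required), metric (optional)
Total:
5


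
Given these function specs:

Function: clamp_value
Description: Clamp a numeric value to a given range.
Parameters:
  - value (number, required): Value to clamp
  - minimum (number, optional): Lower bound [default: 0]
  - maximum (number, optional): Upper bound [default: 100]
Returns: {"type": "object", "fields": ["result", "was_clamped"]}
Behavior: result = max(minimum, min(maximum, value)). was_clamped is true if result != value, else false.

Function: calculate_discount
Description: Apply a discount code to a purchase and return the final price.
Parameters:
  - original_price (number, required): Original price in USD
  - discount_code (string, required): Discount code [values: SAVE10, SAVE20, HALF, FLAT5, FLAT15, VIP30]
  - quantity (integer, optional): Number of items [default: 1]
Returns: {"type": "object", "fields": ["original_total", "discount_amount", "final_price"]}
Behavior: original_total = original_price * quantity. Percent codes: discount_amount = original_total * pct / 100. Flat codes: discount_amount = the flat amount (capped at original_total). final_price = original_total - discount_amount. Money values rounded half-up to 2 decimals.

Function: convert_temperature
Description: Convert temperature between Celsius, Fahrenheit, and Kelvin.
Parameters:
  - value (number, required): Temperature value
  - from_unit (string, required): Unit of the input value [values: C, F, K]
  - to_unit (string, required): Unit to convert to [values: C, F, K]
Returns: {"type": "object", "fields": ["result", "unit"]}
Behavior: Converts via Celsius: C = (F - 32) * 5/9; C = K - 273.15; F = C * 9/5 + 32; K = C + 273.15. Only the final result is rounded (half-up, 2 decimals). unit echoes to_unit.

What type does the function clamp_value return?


The clamp_value spec declares Returns: {"type": "object", "fields": ["result", "was_clamped"]}
Type:
object


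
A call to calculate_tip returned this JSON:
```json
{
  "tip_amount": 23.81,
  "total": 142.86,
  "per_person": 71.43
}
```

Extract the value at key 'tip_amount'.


23.81


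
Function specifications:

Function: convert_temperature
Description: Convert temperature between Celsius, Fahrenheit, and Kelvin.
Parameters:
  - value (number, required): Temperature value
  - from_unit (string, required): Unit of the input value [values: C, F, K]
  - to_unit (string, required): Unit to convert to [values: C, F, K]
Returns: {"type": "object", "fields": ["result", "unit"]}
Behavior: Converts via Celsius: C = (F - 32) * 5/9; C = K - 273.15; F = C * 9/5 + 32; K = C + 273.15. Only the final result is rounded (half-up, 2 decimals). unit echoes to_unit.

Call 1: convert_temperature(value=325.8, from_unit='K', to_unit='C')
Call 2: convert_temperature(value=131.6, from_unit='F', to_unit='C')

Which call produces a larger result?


Call 1:
  To C: 325.8 - 273.15 = 52.65
  Target is C: 52.65
  Round to 2 decimals: 52.65
  -> 52.65 C
Call 2:
  To C: (131.6 - 32) * 5/9 = 55.333333
  Target is C: 55.333333
  Round to 2 decimals: 55.33
  -> 55.33 C
Call 2 (55.33 C)


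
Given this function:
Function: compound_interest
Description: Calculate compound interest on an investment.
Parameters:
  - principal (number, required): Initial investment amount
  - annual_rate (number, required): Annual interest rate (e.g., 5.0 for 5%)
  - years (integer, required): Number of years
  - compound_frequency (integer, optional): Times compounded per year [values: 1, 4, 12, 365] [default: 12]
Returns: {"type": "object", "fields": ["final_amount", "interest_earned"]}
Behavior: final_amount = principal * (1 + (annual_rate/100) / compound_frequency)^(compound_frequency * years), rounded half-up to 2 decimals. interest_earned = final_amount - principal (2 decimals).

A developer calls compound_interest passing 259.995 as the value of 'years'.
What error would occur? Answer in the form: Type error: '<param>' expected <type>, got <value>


Spec: 'years' is declared as integer; 259.995 is a non-integer number.
Type error: 'years' expected integer, got 259.995


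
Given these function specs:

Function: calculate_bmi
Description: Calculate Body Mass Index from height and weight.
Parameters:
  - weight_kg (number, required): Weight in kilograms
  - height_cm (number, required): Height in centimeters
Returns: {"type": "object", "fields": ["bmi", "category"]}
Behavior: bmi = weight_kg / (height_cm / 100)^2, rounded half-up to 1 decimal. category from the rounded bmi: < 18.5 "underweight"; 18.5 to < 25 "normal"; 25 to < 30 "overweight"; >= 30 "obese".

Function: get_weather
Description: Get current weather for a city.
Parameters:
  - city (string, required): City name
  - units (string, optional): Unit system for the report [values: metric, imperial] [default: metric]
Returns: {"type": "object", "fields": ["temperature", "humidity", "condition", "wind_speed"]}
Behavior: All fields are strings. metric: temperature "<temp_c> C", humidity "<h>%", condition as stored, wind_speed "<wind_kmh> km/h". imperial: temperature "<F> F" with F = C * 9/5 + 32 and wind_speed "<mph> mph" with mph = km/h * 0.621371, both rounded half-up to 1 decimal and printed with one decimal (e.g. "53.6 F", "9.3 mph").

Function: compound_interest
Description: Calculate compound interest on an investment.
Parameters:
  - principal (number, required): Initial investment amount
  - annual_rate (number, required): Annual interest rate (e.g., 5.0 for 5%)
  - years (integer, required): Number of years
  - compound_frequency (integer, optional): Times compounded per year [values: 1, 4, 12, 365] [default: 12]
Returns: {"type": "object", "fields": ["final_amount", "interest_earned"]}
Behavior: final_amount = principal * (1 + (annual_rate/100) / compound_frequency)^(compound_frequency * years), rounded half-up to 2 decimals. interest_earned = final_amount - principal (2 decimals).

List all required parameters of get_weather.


Parameters of get_weather and their required/optional flag:
  city: required
  units: optional
city


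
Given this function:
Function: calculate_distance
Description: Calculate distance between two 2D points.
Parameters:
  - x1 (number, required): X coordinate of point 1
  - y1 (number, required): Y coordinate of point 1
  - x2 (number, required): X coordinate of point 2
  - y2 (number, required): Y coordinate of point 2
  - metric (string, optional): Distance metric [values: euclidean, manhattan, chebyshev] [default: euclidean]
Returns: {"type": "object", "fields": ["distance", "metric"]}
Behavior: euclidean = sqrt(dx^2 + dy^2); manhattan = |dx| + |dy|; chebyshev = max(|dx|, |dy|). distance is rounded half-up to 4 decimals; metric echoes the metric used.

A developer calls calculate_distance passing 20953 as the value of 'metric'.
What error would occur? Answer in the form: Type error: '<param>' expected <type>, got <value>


Spec: 'metric' is declared as string; 20953 is an integer.
Type error: 'metric' expected string, got 20953


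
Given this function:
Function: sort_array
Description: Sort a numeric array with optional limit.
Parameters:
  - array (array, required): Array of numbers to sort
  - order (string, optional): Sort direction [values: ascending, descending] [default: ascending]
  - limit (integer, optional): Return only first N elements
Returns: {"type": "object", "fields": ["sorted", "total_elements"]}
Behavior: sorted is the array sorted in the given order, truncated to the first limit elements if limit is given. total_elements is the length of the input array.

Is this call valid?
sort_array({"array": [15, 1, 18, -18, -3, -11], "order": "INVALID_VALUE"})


Checking parameter values...
Parameter 'order' has value 'INVALID_VALUE' not in allowed: ascending, descending
Invalid - 'order' must be one of ascending, descending


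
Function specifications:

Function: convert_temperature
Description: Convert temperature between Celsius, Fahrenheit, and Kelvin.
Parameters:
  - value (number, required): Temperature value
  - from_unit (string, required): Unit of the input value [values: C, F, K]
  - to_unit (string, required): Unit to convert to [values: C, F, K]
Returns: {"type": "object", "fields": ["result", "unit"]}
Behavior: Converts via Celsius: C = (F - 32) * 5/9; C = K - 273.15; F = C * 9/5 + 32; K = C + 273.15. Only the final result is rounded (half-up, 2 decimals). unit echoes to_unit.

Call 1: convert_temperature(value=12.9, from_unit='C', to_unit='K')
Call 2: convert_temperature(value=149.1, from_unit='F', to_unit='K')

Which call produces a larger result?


Call 1:
  Input already in C: 12.9
  To K: 12.9 + 273.15 = 286.05
  Round to 2 decimals: 286.05
  -> 286.05 K
Call 2:
  To C: (149.1 - 32) * 5/9 = 65.055556
  To K: 65.055556 + 273.15 = 338.205556
  Round to 2 decimals: 338.21
  -> 338.21 K
Call 2 (338.21 K)


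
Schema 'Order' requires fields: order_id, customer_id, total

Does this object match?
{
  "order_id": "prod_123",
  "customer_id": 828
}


Checking required fields...
Missing: total
Invalid - missing required field 'total'


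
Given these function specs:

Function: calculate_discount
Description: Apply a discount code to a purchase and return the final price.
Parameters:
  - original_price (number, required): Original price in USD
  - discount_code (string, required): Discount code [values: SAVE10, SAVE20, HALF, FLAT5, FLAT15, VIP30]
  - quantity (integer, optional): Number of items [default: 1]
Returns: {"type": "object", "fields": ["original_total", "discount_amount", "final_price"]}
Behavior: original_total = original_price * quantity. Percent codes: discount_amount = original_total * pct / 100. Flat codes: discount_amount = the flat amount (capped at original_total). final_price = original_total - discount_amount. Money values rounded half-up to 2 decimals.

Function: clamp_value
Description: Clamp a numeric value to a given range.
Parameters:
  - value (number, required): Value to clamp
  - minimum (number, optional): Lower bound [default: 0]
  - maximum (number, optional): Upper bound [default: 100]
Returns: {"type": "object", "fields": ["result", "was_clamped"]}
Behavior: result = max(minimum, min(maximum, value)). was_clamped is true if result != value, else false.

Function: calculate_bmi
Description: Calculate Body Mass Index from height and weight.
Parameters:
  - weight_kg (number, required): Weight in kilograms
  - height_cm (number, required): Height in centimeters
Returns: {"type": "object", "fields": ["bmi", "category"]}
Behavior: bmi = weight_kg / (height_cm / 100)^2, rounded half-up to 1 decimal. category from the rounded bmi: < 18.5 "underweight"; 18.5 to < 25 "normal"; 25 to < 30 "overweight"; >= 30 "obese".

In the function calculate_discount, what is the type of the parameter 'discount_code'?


The calculate_discount spec declares:
  - discount_code (string, required): Discount code [values: SAVE10, SAVE20, HALF, FLAT5, FLAT15, VIP30]
Type:
string


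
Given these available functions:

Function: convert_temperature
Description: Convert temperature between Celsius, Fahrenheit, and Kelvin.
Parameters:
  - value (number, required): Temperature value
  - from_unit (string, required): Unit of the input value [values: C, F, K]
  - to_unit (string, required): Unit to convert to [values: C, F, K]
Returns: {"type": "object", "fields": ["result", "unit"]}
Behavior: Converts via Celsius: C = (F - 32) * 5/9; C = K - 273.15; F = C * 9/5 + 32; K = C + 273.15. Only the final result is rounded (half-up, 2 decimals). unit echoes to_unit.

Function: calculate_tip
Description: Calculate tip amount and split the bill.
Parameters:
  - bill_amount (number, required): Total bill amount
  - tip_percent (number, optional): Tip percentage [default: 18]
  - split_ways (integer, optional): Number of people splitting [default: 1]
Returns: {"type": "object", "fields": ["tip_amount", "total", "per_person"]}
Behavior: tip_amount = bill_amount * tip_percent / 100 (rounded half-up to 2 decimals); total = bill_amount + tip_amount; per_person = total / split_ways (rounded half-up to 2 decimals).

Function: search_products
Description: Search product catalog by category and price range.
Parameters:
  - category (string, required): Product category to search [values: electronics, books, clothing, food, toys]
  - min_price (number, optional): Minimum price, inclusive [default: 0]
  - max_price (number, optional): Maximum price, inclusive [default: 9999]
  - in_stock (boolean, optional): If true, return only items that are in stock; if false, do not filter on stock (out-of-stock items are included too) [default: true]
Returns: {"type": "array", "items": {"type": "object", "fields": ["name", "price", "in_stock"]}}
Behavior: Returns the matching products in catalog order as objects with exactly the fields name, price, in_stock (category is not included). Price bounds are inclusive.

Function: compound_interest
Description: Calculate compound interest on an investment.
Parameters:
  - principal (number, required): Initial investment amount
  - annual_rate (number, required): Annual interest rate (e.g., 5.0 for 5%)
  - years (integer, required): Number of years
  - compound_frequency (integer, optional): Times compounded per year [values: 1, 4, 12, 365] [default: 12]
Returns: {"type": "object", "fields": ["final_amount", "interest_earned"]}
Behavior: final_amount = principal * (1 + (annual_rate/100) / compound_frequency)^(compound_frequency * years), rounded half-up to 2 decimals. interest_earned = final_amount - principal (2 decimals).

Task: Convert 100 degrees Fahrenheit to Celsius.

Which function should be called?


The task needs a function whose description is: Convert temperature between Celsius, Fahrenheit, and Kelvin.
convert_temperature


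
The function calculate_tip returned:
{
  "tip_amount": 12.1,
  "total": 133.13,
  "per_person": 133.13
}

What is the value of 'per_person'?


133.13


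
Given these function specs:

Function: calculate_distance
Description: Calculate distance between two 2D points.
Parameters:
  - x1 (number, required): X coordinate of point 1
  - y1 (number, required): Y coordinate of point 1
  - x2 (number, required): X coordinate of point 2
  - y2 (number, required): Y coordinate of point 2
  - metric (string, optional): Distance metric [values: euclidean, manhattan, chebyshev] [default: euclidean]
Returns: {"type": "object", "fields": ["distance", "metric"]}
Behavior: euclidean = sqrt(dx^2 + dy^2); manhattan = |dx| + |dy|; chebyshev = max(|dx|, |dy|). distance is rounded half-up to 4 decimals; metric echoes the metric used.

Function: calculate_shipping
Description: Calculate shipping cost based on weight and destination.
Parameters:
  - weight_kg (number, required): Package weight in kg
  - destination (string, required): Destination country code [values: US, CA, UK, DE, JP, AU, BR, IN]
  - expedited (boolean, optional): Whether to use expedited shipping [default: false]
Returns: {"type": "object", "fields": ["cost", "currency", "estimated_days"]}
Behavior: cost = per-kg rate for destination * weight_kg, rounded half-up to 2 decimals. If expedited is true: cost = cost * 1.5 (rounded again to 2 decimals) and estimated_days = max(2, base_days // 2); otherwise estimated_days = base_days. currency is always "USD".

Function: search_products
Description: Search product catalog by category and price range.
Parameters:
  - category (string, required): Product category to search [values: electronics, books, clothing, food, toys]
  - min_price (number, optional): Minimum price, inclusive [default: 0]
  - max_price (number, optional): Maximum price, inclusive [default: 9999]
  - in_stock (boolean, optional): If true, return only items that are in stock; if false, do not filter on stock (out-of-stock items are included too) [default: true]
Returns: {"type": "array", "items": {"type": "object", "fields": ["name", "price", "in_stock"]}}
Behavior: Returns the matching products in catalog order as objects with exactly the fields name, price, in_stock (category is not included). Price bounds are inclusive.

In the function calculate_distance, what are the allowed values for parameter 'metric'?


The calculate_distance spec declares:
  - metric (string, optional): Distance metric [values: euclidean, manhattan, chebyshev] [default: euclidean]
Allowed values:
euclidean, manhattan, chebyshev


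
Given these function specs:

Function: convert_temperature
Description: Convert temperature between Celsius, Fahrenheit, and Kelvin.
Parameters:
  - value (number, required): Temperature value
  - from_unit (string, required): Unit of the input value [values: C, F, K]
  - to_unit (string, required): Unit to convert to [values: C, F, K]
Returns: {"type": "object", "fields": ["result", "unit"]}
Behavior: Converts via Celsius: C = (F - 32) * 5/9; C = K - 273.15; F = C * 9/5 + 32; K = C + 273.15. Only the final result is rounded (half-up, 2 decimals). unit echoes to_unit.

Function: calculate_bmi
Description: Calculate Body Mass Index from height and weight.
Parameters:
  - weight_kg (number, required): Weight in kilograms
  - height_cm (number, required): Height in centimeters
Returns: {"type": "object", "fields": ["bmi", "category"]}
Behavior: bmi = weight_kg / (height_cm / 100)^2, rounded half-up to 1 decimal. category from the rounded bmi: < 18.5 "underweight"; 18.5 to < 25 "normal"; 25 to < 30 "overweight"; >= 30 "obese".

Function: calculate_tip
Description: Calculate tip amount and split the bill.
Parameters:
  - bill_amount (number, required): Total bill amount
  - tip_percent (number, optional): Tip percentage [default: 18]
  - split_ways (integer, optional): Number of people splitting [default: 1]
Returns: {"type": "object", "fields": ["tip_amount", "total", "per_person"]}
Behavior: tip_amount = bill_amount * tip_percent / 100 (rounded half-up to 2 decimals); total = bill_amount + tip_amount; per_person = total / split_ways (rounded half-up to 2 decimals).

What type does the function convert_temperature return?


The convert_temperature spec declares Returns: {"type": "object", "fields": ["result", "unit"]}
Type:
object


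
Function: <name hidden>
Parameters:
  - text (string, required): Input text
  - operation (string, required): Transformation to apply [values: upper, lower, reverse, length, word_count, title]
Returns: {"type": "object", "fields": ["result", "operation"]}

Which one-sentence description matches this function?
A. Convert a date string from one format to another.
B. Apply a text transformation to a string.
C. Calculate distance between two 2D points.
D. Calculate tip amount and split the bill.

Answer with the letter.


Parameters text, operation and return ["result", "operation"] fit: Apply a text transformation to a string.
B


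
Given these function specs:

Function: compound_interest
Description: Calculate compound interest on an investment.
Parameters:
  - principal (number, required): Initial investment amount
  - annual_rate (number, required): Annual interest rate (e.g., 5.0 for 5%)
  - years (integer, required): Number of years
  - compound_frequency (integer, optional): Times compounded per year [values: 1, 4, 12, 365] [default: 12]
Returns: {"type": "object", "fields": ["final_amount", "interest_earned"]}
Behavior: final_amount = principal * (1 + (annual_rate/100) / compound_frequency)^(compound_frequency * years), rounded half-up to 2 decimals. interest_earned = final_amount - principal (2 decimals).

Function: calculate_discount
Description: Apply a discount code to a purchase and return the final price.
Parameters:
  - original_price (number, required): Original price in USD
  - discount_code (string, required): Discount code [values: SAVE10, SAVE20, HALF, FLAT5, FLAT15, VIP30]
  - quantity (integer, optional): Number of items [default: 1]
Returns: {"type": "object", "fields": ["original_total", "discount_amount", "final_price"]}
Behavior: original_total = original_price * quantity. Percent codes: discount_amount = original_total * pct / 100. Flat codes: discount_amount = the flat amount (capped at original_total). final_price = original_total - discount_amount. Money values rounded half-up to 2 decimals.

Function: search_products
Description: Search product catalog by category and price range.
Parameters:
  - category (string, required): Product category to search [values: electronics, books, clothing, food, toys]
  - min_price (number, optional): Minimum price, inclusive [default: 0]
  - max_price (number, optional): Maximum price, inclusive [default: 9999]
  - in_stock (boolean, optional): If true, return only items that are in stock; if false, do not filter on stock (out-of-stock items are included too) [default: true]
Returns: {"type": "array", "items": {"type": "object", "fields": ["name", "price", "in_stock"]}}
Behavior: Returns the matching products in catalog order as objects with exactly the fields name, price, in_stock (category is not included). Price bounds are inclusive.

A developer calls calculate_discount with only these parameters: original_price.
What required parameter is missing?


Required parameters: original_price, discount_code
Provided: original_price
Missing: discount_code
discount_code


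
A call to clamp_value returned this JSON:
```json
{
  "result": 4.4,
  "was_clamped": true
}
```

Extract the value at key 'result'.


4.4


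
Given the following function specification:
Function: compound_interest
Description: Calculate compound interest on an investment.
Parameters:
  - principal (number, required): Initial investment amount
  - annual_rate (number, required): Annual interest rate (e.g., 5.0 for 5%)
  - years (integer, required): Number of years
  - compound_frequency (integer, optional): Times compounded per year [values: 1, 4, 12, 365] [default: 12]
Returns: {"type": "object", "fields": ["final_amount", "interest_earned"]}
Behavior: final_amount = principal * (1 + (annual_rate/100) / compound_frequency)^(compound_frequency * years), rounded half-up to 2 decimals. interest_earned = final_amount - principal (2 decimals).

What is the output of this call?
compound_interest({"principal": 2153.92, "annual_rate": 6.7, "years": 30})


Defaults applied: compound_frequency=12
rate per period = 6.7/100/12 = 0.005583333333 (keep full precision); periods = 12 * 30 = 360
(1 + 0.005583333333)^360 = 7.42171045
final_amount = 2153.92 * 7.42171045 = 15985.770569 -> 15985.77
interest_earned = 15985.77 - 2153.92 = 13831.85
Output:
{"final_amount": 15985.77, "interest_earned": 13831.85}


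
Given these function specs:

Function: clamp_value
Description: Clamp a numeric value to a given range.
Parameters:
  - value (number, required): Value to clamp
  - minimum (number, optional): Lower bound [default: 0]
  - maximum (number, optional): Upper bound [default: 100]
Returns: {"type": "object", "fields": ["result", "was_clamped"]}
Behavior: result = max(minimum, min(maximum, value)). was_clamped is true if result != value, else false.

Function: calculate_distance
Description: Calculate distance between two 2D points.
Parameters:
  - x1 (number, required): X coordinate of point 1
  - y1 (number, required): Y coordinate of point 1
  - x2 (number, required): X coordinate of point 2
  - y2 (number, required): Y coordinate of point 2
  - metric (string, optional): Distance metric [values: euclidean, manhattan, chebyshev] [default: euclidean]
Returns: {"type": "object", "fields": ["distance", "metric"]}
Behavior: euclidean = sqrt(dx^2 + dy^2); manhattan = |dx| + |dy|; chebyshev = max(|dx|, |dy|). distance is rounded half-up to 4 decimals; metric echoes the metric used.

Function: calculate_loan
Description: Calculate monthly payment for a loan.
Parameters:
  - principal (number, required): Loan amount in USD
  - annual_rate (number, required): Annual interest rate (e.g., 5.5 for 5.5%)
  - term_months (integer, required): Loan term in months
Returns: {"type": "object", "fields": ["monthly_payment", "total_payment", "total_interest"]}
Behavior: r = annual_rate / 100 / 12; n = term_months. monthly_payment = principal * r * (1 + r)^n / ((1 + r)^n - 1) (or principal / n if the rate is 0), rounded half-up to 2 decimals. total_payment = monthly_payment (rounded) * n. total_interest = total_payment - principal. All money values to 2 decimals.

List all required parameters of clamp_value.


Parameters of clamp_value and their required/optional flag:
  value: required
  minimum: optional
  maximum: optional
value


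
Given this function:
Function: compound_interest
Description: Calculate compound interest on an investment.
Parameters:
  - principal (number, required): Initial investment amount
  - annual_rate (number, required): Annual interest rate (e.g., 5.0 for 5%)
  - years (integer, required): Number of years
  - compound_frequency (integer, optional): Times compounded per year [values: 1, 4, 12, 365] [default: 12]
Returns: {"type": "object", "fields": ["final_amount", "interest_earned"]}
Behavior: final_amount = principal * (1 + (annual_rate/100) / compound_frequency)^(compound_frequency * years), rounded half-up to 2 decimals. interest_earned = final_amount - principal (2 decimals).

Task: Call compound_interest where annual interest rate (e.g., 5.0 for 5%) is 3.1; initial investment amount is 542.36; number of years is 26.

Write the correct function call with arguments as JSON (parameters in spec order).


Mapping each described value to its parameter name:
  'Annual interest rate (e.g., 5.0 for 5%)' -> annual_rate = 3.1
  'Initial investment amount' -> principal = 542.36
  'Number of years' -> years = 26
compound_interest({"principal": 542.36, "annual_rate": 3.1, "years": 26})


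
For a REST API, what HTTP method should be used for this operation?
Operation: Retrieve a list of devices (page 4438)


GET = read, POST = create, PUT = update/replace, DELETE = remove
This operation is a read.
GET


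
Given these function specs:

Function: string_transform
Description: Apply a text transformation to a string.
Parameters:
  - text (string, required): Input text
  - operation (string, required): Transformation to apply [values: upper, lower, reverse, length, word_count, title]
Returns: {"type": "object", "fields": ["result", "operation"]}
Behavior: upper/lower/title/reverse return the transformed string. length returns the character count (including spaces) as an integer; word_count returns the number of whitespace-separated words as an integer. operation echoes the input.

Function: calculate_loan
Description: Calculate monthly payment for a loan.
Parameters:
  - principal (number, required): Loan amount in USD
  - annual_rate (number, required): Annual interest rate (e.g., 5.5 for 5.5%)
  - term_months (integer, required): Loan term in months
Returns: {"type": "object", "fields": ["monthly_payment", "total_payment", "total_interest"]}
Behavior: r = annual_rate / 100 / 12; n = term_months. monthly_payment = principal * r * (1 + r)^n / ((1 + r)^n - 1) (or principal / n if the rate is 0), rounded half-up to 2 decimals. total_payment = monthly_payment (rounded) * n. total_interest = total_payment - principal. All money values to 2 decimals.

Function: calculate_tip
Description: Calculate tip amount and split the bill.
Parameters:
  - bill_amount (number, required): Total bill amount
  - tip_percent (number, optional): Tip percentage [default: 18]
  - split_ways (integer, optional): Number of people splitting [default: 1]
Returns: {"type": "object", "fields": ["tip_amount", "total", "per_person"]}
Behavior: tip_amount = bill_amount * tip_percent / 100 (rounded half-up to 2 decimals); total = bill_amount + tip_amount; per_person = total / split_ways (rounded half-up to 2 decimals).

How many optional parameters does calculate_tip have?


Parameters of calculate_tip: bill_amount (required), tip_percent (optional), split_ways (optional)
Optional count:
2
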